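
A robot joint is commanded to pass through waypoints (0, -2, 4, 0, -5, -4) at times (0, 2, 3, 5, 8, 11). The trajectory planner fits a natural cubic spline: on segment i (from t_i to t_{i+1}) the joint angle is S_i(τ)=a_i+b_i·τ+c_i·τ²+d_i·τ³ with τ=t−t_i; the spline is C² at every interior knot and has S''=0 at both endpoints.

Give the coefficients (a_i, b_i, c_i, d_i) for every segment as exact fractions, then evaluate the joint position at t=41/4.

  seg 0: a=0 b=-14017/3597 c=0 d=2605/3597
  seg 1: a=-2 b=17243/3597 c=5210/1199 d=-11291/3597
  seg 2: a=4 b=1330/327 c=-6081/1199 d=7331/7194
  seg 3: a=0 b=-14356/3597 c=1250/1199 d=-107/1199
  seg 4: a=-5 b=-523/3597 c=287/1199 d=-287/10791
S(41/4) = -339043/76736

Δ: Δ0=-1, Δ1=6, Δ2=-2, Δ3=-5/3, Δ4=1/3
row 1: diag=6, rhs=42; c'=1/6, d'=7
row 2: denom=6−1·1/6=35/6; d'=(-48−1·7)/(35/6)=-66/7
row 3: denom=10−2·12/35=326/35; d'=(2−2·-66/7)/(326/35)=365/163
row 4: denom=12−3·105/326=3597/326; d'=(12−3·365/163)/(3597/326)=574/1199
back: M4=574/1199
back: M3=365/163−105/326·574/1199=2500/1199
back: M2=-66/7−12/35·2500/1199=-12162/1199
back: M1=7−1/6·-12162/1199=10420/1199
M: M0=0, M1=10420/1199, M2=-12162/1199, M3=2500/1199, M4=574/1199, M5=0
seg 0: a=0, c=M0/2=0, d=(M1−M0)/(6·2)=2605/3597, b=Δ0−h0·(2M0+M1)/6=-14017/3597
seg 1: a=-2, c=M1/2=5210/1199, d=(M2−M1)/(6·1)=-11291/3597, b=Δ1−h1·(2M1+M2)/6=17243/3597
seg 2: a=4, c=M2/2=-6081/1199, d=(M3−M2)/(6·2)=7331/7194, b=Δ2−h2·(2M2+M3)/6=1330/327
seg 3: a=0, c=M3/2=1250/1199, d=(M4−M3)/(6·3)=-107/1199, b=Δ3−h3·(2M3+M4)/6=-14356/3597
seg 4: a=-5, c=M4/2=287/1199, d=(M5−M4)/(6·3)=-287/10791, b=Δ4−h4·(2M4+M5)/6=-523/3597
t_q=41/4 → seg 4, τ=9/4; S=-5+-523/3597·τ+287/1199·τ²+-287/10791·τ³=-339043/76736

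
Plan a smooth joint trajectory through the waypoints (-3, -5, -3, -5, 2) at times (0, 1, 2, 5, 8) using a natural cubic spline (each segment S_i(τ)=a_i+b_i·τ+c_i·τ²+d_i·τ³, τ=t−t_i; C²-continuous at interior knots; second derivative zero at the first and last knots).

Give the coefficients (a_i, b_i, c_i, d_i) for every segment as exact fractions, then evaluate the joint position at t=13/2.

Δ: Δ0=-2, Δ1=2, Δ2=-2/3, Δ3=7/3
row 1: diag=4, rhs=24; c'=1/4, d'=6
row 2: denom=8−1·1/4=31/4; d'=(-16−1·6)/(31/4)=-88/31
row 3: denom=12−3·12/31=336/31; d'=(18−3·-88/31)/(336/31)=137/56
back: M3=137/56
back: M2=-88/31−12/31·137/56=-53/14
back: M1=6−1/4·-53/14=389/56
M: M0=0, M1=389/56, M2=-53/14, M3=137/56, M4=0
seg 0: a=-3, c=M0/2=0, d=(M1−M0)/(6·1)=389/336, b=Δ0−h0·(2M0+M1)/6=-1061/336
seg 1: a=-5, c=M1/2=389/112, d=(M2−M1)/(6·1)=-601/336, b=Δ1−h1·(2M1+M2)/6=53/168
seg 2: a=-3, c=M2/2=-53/28, d=(M3−M2)/(6·3)=349/1008, b=Δ2−h2·(2M2+M3)/6=91/48
seg 3: a=-5, c=M3/2=137/112, d=(M4−M3)/(6·3)=-137/1008, b=Δ3−h3·(2M3+M4)/6=-19/168
t_q=13/2 → seg 3, τ=3/2; S=-5+-19/168·τ+137/112·τ²+-137/1008·τ³=-2577/896

  seg 0: a=-3 b=-1061/336 c=0 d=389/336
  seg 1: a=-5 b=53/168 c=389/112 d=-601/336
  seg 2: a=-3 b=91/48 c=-53/28 d=349/1008
  seg 3: a=-5 b=-19/168 c=137/112 d=-137/1008
S(13/2) = -2577/896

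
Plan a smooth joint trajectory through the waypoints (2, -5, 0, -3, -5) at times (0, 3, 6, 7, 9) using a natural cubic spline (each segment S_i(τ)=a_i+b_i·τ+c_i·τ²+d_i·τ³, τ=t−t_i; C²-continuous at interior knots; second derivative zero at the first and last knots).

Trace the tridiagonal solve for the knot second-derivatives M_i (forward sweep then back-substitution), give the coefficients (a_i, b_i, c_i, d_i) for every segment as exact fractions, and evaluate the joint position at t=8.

  seg 0: a=2 b=-1012/255 c=0 d=139/765
  seg 1: a=-5 b=239/255 c=139/85 d=-71/153
  seg 2: a=0 b=-454/255 c=-216/85 d=337/255
  seg 3: a=-3 b=-739/255 c=121/85 d=-121/510
S(8) = -801/170

Δ: Δ0=-7/3, Δ1=5/3, Δ2=-3, Δ3=-1
row 1: diag=12, rhs=24; c'=1/4, d'=2
row 2: denom=8−3·1/4=29/4; d'=(-28−3·2)/(29/4)=-136/29
row 3: denom=6−1·4/29=170/29; d'=(12−1·-136/29)/(170/29)=242/85
back: M3=242/85
back: M2=-136/29−4/29·242/85=-432/85
back: M1=2−1/4·-432/85=278/85
M: M0=0, M1=278/85, M2=-432/85, M3=242/85, M4=0
seg 0: a=2, c=M0/2=0, d=(M1−M0)/(6·3)=139/765, b=Δ0−h0·(2M0+M1)/6=-1012/255
seg 1: a=-5, c=M1/2=139/85, d=(M2−M1)/(6·3)=-71/153, b=Δ1−h1·(2M1+M2)/6=239/255
seg 2: a=0, c=M2/2=-216/85, d=(M3−M2)/(6·1)=337/255, b=Δ2−h2·(2M2+M3)/6=-454/255
seg 3: a=-3, c=M3/2=121/85, d=(M4−M3)/(6·2)=-121/510, b=Δ3−h3·(2M3+M4)/6=-739/255
t_q=8 → seg 3, τ=1; S=-3+-739/255·τ+121/85·τ²+-121/510·τ³=-801/170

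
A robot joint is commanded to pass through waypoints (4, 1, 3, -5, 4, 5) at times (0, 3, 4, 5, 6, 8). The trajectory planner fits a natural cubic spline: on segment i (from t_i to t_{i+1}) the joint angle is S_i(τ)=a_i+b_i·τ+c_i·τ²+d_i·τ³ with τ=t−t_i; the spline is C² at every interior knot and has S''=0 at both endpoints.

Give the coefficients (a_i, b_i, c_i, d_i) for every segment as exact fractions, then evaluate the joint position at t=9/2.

Δ: Δ0=-1, Δ1=2, Δ2=-8, Δ3=9, Δ4=1/2
row 1: diag=8, rhs=18; c'=1/8, d'=9/4
row 2: denom=4−1·1/8=31/8; d'=(-60−1·9/4)/(31/8)=-498/31
row 3: denom=4−1·8/31=116/31; d'=(102−1·-498/31)/(116/31)=915/29
row 4: denom=6−1·31/116=665/116; d'=(-51−1·915/29)/(665/116)=-72/5
back: M4=-72/5
back: M3=915/29−31/116·-72/5=177/5
back: M2=-498/31−8/31·177/5=-126/5
back: M1=9/4−1/8·-126/5=27/5
M: M0=0, M1=27/5, M2=-126/5, M3=177/5, M4=-72/5, M5=0
seg 0: a=4, c=M0/2=0, d=(M1−M0)/(6·3)=3/10, b=Δ0−h0·(2M0+M1)/6=-37/10
seg 1: a=1, c=M1/2=27/10, d=(M2−M1)/(6·1)=-51/10, b=Δ1−h1·(2M1+M2)/6=22/5
seg 2: a=3, c=M2/2=-63/5, d=(M3−M2)/(6·1)=101/10, b=Δ2−h2·(2M2+M3)/6=-11/2
seg 3: a=-5, c=M3/2=177/10, d=(M4−M3)/(6·1)=-83/10, b=Δ3−h3·(2M3+M4)/6=-2/5
seg 4: a=4, c=M4/2=-36/5, d=(M5−M4)/(6·2)=6/5, b=Δ4−h4·(2M4+M5)/6=101/10
t_q=9/2 → seg 2, τ=1/2; S=3+-11/2·τ+-63/5·τ²+101/10·τ³=-131/80

  seg 0: a=4 b=-37/10 c=0 d=3/10
  seg 1: a=1 b=22/5 c=27/10 d=-51/10
  seg 2: a=3 b=-11/2 c=-63/5 d=101/10
  seg 3: a=-5 b=-2/5 c=177/10 d=-83/10
  seg 4: a=4 b=101/10 c=-36/5 d=6/5
S(9/2) = -131/80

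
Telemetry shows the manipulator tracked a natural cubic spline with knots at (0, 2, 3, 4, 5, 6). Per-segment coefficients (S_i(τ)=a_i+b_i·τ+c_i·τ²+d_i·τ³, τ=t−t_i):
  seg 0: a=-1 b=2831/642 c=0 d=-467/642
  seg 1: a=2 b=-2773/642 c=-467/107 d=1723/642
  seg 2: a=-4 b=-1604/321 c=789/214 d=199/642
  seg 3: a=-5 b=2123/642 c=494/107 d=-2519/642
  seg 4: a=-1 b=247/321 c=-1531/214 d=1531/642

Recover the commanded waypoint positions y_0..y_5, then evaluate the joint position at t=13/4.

y_0 = S_0(0) = a_0 = -1
y_1 = S_1(0) = a_1 = 2
y_2 = S_2(0) = a_2 = -4
y_3 = S_3(0) = a_3 = -5
y_4 = S_4(0) = a_4 = -1
y_5 = S_4(1) = -5
t_q=13/4 is in segment 2 (τ=1/4); S_2(τ)=-68671/13696

y_0=-1 y_1=2 y_2=-4 y_3=-5 y_4=-1 y_5=-5
S(13/4) = -68671/13696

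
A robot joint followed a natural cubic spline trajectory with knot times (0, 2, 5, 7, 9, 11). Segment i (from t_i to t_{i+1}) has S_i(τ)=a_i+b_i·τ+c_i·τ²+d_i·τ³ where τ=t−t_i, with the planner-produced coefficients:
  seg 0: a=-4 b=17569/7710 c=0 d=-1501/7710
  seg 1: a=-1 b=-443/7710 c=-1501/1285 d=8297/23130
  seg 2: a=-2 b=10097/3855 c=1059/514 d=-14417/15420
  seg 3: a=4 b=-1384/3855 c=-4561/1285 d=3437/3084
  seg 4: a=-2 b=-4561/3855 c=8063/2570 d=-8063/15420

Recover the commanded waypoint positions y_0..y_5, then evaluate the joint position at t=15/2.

y_0=-4 y_1=-1 y_2=-2 y_3=4 y_4=-2 y_5=4
S(15/2) = 126339/41120

y_0 = S_0(0) = a_0 = -4
y_1 = S_1(0) = a_1 = -1
y_2 = S_2(0) = a_2 = -2
y_3 = S_3(0) = a_3 = 4
y_4 = S_4(0) = a_4 = -2
y_5 = S_4(2) = 4
t_q=15/2 is in segment 3 (τ=1/2); S_3(τ)=126339/41120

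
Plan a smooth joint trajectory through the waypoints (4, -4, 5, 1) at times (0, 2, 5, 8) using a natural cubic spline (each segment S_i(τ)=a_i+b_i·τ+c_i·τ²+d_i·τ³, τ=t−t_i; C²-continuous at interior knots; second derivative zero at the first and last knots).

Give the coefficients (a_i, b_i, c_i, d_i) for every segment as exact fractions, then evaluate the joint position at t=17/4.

  seg 0: a=4 b=-638/111 c=0 d=97/222
  seg 1: a=-4 b=-56/111 c=97/37 d=-484/999
  seg 2: a=5 b=238/111 c=-193/111 d=193/999
S(17/4) = 775/296

Δ: Δ0=-4, Δ1=3, Δ2=-4/3
row 1: diag=10, rhs=42; c'=3/10, d'=21/5
row 2: denom=12−3·3/10=111/10; d'=(-26−3·21/5)/(111/10)=-386/111
back: M2=-386/111
back: M1=21/5−3/10·-386/111=194/37
M: M0=0, M1=194/37, M2=-386/111, M3=0
seg 0: a=4, c=M0/2=0, d=(M1−M0)/(6·2)=97/222, b=Δ0−h0·(2M0+M1)/6=-638/111
seg 1: a=-4, c=M1/2=97/37, d=(M2−M1)/(6·3)=-484/999, b=Δ1−h1·(2M1+M2)/6=-56/111
seg 2: a=5, c=M2/2=-193/111, d=(M3−M2)/(6·3)=193/999, b=Δ2−h2·(2M2+M3)/6=238/111
t_q=17/4 → seg 1, τ=9/4; S=-4+-56/111·τ+97/37·τ²+-484/999·τ³=775/296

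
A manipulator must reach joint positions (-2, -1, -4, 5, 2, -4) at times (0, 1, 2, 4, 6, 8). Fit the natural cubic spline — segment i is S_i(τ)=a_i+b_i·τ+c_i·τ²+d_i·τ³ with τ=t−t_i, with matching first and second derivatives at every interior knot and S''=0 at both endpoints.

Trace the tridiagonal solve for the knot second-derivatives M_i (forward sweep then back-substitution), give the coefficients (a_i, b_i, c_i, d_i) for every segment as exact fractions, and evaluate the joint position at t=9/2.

Δ: Δ0=1, Δ1=-3, Δ2=9/2, Δ3=-3/2, Δ4=-3
row 1: diag=4, rhs=-24; c'=1/4, d'=-6
row 2: denom=6−1·1/4=23/4; d'=(45−1·-6)/(23/4)=204/23
row 3: denom=8−2·8/23=168/23; d'=(-36−2·204/23)/(168/23)=-103/14
row 4: denom=8−2·23/84=313/42; d'=(-9−2·-103/14)/(313/42)=240/313
back: M4=240/313
back: M3=-103/14−23/84·240/313=-4737/626
back: M2=204/23−8/23·-4737/626=3600/313
back: M1=-6−1/4·3600/313=-2778/313
M: M0=0, M1=-2778/313, M2=3600/313, M3=-4737/626, M4=240/313, M5=0
seg 0: a=-2, c=M0/2=0, d=(M1−M0)/(6·1)=-463/313, b=Δ0−h0·(2M0+M1)/6=776/313
seg 1: a=-1, c=M1/2=-1389/313, d=(M2−M1)/(6·1)=1063/313, b=Δ1−h1·(2M1+M2)/6=-613/313
seg 2: a=-4, c=M2/2=1800/313, d=(M3−M2)/(6·2)=-3979/2504, b=Δ2−h2·(2M2+M3)/6=-202/313
seg 3: a=5, c=M3/2=-4737/1252, d=(M4−M3)/(6·2)=1739/2504, b=Δ3−h3·(2M3+M4)/6=2059/626
seg 4: a=2, c=M4/2=120/313, d=(M5−M4)/(6·2)=-20/313, b=Δ4−h4·(2M4+M5)/6=-1099/313
t_q=9/2 → seg 3, τ=1/2; S=5+2059/626·τ+-4737/1252·τ²+1739/2504·τ³=115895/20032

  seg 0: a=-2 b=776/313 c=0 d=-463/313
  seg 1: a=-1 b=-613/313 c=-1389/313 d=1063/313
  seg 2: a=-4 b=-202/313 c=1800/313 d=-3979/2504
  seg 3: a=5 b=2059/626 c=-4737/1252 d=1739/2504
  seg 4: a=2 b=-1099/313 c=120/313 d=-20/313
S(9/2) = 115895/20032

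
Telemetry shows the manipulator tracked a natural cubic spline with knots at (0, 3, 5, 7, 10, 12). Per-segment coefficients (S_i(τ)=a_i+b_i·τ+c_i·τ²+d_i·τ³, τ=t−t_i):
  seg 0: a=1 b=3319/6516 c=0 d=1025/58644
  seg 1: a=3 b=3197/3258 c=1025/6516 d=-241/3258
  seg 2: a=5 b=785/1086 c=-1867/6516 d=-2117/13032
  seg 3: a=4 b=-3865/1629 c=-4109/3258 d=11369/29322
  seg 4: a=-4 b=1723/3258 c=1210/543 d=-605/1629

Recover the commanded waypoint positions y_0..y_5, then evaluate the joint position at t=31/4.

y_0=1 y_1=3 y_2=5 y_3=4 y_4=-4 y_5=3
S(31/4) = 38799/23168

y_0 = S_0(0) = a_0 = 1
y_1 = S_1(0) = a_1 = 3
y_2 = S_2(0) = a_2 = 5
y_3 = S_3(0) = a_3 = 4
y_4 = S_4(0) = a_4 = -4
y_5 = S_4(2) = 3
t_q=31/4 is in segment 3 (τ=3/4); S_3(τ)=38799/23168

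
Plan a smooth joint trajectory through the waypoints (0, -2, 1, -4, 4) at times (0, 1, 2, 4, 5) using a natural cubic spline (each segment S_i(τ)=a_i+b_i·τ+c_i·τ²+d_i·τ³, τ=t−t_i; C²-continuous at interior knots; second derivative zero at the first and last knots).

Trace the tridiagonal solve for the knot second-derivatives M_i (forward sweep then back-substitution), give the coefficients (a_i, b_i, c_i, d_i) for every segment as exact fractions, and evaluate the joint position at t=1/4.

Δ: Δ0=-2, Δ1=3, Δ2=-5/2, Δ3=8
row 1: diag=4, rhs=30; c'=1/4, d'=15/2
row 2: denom=6−1·1/4=23/4; d'=(-33−1·15/2)/(23/4)=-162/23
row 3: denom=6−2·8/23=122/23; d'=(63−2·-162/23)/(122/23)=1773/122
back: M3=1773/122
back: M2=-162/23−8/23·1773/122=-738/61
back: M1=15/2−1/4·-738/61=642/61
M: M0=0, M1=642/61, M2=-738/61, M3=1773/122, M4=0
seg 0: a=0, c=M0/2=0, d=(M1−M0)/(6·1)=107/61, b=Δ0−h0·(2M0+M1)/6=-229/61
seg 1: a=-2, c=M1/2=321/61, d=(M2−M1)/(6·1)=-230/61, b=Δ1−h1·(2M1+M2)/6=92/61
seg 2: a=1, c=M2/2=-369/61, d=(M3−M2)/(6·2)=1083/488, b=Δ2−h2·(2M2+M3)/6=44/61
seg 3: a=-4, c=M3/2=1773/244, d=(M4−M3)/(6·1)=-591/244, b=Δ3−h3·(2M3+M4)/6=385/122
t_q=1/4 → seg 0, τ=1/4; S=0+-229/61·τ+0·τ²+107/61·τ³=-3557/3904

  seg 0: a=0 b=-229/61 c=0 d=107/61
  seg 1: a=-2 b=92/61 c=321/61 d=-230/61
  seg 2: a=1 b=44/61 c=-369/61 d=1083/488
  seg 3: a=-4 b=385/122 c=1773/244 d=-591/244
S(1/4) = -3557/3904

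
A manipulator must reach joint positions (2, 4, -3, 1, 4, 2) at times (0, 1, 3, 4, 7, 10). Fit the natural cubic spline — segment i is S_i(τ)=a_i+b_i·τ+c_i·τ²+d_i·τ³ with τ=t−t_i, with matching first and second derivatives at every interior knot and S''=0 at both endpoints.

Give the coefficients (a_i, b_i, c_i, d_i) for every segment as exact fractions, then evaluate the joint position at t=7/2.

  seg 0: a=2 b=2399/678 c=0 d=-1043/678
  seg 1: a=4 b=-365/339 c=-1043/226 d=4615/2712
  seg 2: a=-3 b=599/678 c=2529/452 d=-3361/1356
  seg 3: a=1 b=6289/1356 c=-208/113 d=2555/12204
  seg 4: a=4 b=-511/678 c=59/1356 d=-59/12204
S(7/2) = -5313/3616

Δ: Δ0=2, Δ1=-7/2, Δ2=4, Δ3=1, Δ4=-2/3
row 1: diag=6, rhs=-33; c'=1/3, d'=-11/2
row 2: denom=6−2·1/3=16/3; d'=(45−2·-11/2)/(16/3)=21/2
row 3: denom=8−1·3/16=125/16; d'=(-18−1·21/2)/(125/16)=-456/125
row 4: denom=12−3·48/125=1356/125; d'=(-10−3·-456/125)/(1356/125)=59/678
back: M4=59/678
back: M3=-456/125−48/125·59/678=-416/113
back: M2=21/2−3/16·-416/113=2529/226
back: M1=-11/2−1/3·2529/226=-1043/113
M: M0=0, M1=-1043/113, M2=2529/226, M3=-416/113, M4=59/678, M5=0
seg 0: a=2, c=M0/2=0, d=(M1−M0)/(6·1)=-1043/678, b=Δ0−h0·(2M0+M1)/6=2399/678
seg 1: a=4, c=M1/2=-1043/226, d=(M2−M1)/(6·2)=4615/2712, b=Δ1−h1·(2M1+M2)/6=-365/339
seg 2: a=-3, c=M2/2=2529/452, d=(M3−M2)/(6·1)=-3361/1356, b=Δ2−h2·(2M2+M3)/6=599/678
seg 3: a=1, c=M3/2=-208/113, d=(M4−M3)/(6·3)=2555/12204, b=Δ3−h3·(2M3+M4)/6=6289/1356
seg 4: a=4, c=M4/2=59/1356, d=(M5−M4)/(6·3)=-59/12204, b=Δ4−h4·(2M4+M5)/6=-511/678
t_q=7/2 → seg 2, τ=1/2; S=-3+599/678·τ+2529/452·τ²+-3361/1356·τ³=-5313/3616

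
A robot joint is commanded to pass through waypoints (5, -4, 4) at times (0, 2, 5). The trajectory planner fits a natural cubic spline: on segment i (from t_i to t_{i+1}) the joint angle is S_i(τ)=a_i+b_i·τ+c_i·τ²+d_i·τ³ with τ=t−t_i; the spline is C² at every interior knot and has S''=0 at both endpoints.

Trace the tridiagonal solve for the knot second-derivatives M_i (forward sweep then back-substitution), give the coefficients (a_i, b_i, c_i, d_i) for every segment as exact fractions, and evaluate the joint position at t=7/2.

Δ: Δ0=-9/2, Δ1=8/3
row 1: diag=10, rhs=43; c'=3/10, d'=43/10
back: M1=43/10
M: M0=0, M1=43/10, M2=0
seg 0: a=5, c=M0/2=0, d=(M1−M0)/(6·2)=43/120, b=Δ0−h0·(2M0+M1)/6=-89/15
seg 1: a=-4, c=M1/2=43/20, d=(M2−M1)/(6·3)=-43/180, b=Δ1−h1·(2M1+M2)/6=-49/30
t_q=7/2 → seg 1, τ=3/2; S=-4+-49/30·τ+43/20·τ²+-43/180·τ³=-387/160

  seg 0: a=5 b=-89/15 c=0 d=43/120
  seg 1: a=-4 b=-49/30 c=43/20 d=-43/180
S(7/2) = -387/160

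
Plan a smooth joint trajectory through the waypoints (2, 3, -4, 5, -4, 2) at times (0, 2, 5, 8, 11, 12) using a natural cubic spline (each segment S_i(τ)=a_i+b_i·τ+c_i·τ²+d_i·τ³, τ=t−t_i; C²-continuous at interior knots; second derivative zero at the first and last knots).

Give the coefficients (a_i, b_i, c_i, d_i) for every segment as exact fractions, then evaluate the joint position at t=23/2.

  seg 0: a=2 b=9407/5958 c=0 d=-1607/5958
  seg 1: a=3 b=-9877/5958 c=-1607/993 d=24901/53622
  seg 2: a=-4 b=3487/2979 c=15259/5958 d=-34877/53622
  seg 3: a=5 b=-6103/5958 c=-9809/2979 d=47083/53622
  seg 4: a=-4 b=8719/2979 c=9155/1986 d=-9155/5958
S(23/2) = -25043/15888

Δ: Δ0=1/2, Δ1=-7/3, Δ2=3, Δ3=-3, Δ4=6
row 1: diag=10, rhs=-17; c'=3/10, d'=-17/10
row 2: denom=12−3·3/10=111/10; d'=(32−3·-17/10)/(111/10)=371/111
row 3: denom=12−3·10/37=414/37; d'=(-36−3·371/111)/(414/37)=-1703/414
row 4: denom=8−3·37/138=331/46; d'=(54−3·-1703/414)/(331/46)=9155/993
back: M4=9155/993
back: M3=-1703/414−37/138·9155/993=-19618/2979
back: M2=371/111−10/37·-19618/2979=15259/2979
back: M1=-17/10−3/10·15259/2979=-3214/993
M: M0=0, M1=-3214/993, M2=15259/2979, M3=-19618/2979, M4=9155/993, M5=0
seg 0: a=2, c=M0/2=0, d=(M1−M0)/(6·2)=-1607/5958, b=Δ0−h0·(2M0+M1)/6=9407/5958
seg 1: a=3, c=M1/2=-1607/993, d=(M2−M1)/(6·3)=24901/53622, b=Δ1−h1·(2M1+M2)/6=-9877/5958
seg 2: a=-4, c=M2/2=15259/5958, d=(M3−M2)/(6·3)=-34877/53622, b=Δ2−h2·(2M2+M3)/6=3487/2979
seg 3: a=5, c=M3/2=-9809/2979, d=(M4−M3)/(6·3)=47083/53622, b=Δ3−h3·(2M3+M4)/6=-6103/5958
seg 4: a=-4, c=M4/2=9155/1986, d=(M5−M4)/(6·1)=-9155/5958, b=Δ4−h4·(2M4+M5)/6=8719/2979
t_q=23/2 → seg 4, τ=1/2; S=-4+8719/2979·τ+9155/1986·τ²+-9155/5958·τ³=-25043/15888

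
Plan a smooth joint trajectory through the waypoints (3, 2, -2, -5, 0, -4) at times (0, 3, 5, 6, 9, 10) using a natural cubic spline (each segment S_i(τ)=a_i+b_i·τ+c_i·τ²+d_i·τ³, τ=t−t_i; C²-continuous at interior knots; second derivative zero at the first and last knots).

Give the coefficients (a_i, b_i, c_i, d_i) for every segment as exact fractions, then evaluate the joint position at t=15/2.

Δ: Δ0=-1/3, Δ1=-2, Δ2=-3, Δ3=5/3, Δ4=-4
row 1: diag=10, rhs=-10; c'=1/5, d'=-1
row 2: denom=6−2·1/5=28/5; d'=(-6−2·-1)/(28/5)=-5/7
row 3: denom=8−1·5/28=219/28; d'=(28−1·-5/7)/(219/28)=268/73
row 4: denom=8−3·28/73=500/73; d'=(-34−3·268/73)/(500/73)=-1643/250
back: M4=-1643/250
back: M3=268/73−28/73·-1643/250=774/125
back: M2=-5/7−5/28·774/125=-91/50
back: M1=-1−1/5·-91/50=-159/250
M: M0=0, M1=-159/250, M2=-91/50, M3=774/125, M4=-1643/250, M5=0
seg 0: a=3, c=M0/2=0, d=(M1−M0)/(6·3)=-53/1500, b=Δ0−h0·(2M0+M1)/6=-23/1500
seg 1: a=2, c=M1/2=-159/500, d=(M2−M1)/(6·2)=-37/375, b=Δ1−h1·(2M1+M2)/6=-727/750
seg 2: a=-2, c=M2/2=-91/100, d=(M3−M2)/(6·1)=2003/1500, b=Δ2−h2·(2M2+M3)/6=-2569/750
seg 3: a=-5, c=M3/2=387/125, d=(M4−M3)/(6·3)=-3191/4500, b=Δ3−h3·(2M3+M4)/6=-1859/1500
seg 4: a=0, c=M4/2=-1643/500, d=(M5−M4)/(6·1)=1643/1500, b=Δ4−h4·(2M4+M5)/6=-1357/750
t_q=15/2 → seg 3, τ=3/2; S=-5+-1859/1500·τ+387/125·τ²+-3191/4500·τ³=-1829/800

  seg 0: a=3 b=-23/1500 c=0 d=-53/1500
  seg 1: a=2 b=-727/750 c=-159/500 d=-37/375
  seg 2: a=-2 b=-2569/750 c=-91/100 d=2003/1500
  seg 3: a=-5 b=-1859/1500 c=387/125 d=-3191/4500
  seg 4: a=0 b=-1357/750 c=-1643/500 d=1643/1500
S(15/2) = -1829/800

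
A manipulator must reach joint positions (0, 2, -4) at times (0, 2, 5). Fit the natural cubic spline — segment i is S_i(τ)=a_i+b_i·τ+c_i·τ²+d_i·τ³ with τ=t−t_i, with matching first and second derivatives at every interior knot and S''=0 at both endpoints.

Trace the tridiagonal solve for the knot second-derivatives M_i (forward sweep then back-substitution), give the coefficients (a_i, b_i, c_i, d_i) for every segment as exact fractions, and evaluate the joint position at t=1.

Δ: Δ0=1, Δ1=-2
row 1: diag=10, rhs=-18; c'=3/10, d'=-9/5
back: M1=-9/5
M: M0=0, M1=-9/5, M2=0
seg 0: a=0, c=M0/2=0, d=(M1−M0)/(6·2)=-3/20, b=Δ0−h0·(2M0+M1)/6=8/5
seg 1: a=2, c=M1/2=-9/10, d=(M2−M1)/(6·3)=1/10, b=Δ1−h1·(2M1+M2)/6=-1/5
t_q=1 → seg 0, τ=1; S=0+8/5·τ+0·τ²+-3/20·τ³=29/20

  seg 0: a=0 b=8/5 c=0 d=-3/20
  seg 1: a=2 b=-1/5 c=-9/10 d=1/10
S(1) = 29/20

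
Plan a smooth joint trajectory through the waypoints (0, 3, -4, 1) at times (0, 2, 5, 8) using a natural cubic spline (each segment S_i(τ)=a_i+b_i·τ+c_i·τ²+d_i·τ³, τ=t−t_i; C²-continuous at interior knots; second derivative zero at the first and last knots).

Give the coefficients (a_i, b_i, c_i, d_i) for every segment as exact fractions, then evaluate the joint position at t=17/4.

  seg 0: a=0 b=565/222 c=0 d=-29/111
  seg 1: a=3 b=-131/222 c=-58/37 d=73/222
  seg 2: a=-4 b=-124/111 c=103/74 d=-103/666
S(17/4) = -11925/4736

Δ: Δ0=3/2, Δ1=-7/3, Δ2=5/3
row 1: diag=10, rhs=-23; c'=3/10, d'=-23/10
row 2: denom=12−3·3/10=111/10; d'=(24−3·-23/10)/(111/10)=103/37
back: M2=103/37
back: M1=-23/10−3/10·103/37=-116/37
M: M0=0, M1=-116/37, M2=103/37, M3=0
seg 0: a=0, c=M0/2=0, d=(M1−M0)/(6·2)=-29/111, b=Δ0−h0·(2M0+M1)/6=565/222
seg 1: a=3, c=M1/2=-58/37, d=(M2−M1)/(6·3)=73/222, b=Δ1−h1·(2M1+M2)/6=-131/222
seg 2: a=-4, c=M2/2=103/74, d=(M3−M2)/(6·3)=-103/666, b=Δ2−h2·(2M2+M3)/6=-124/111
t_q=17/4 → seg 1, τ=9/4; S=3+-131/222·τ+-58/37·τ²+73/222·τ³=-11925/4736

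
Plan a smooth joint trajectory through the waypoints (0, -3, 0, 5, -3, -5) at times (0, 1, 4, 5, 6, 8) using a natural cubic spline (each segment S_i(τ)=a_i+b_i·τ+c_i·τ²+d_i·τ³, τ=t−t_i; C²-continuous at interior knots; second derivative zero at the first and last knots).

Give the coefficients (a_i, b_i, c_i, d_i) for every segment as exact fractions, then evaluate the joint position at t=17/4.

  seg 0: a=0 b=-3832/1217 c=0 d=181/1217
  seg 1: a=-3 b=-3289/1217 c=543/1217 d=959/3651
  seg 2: a=0 b=8600/1217 c=3420/1217 d=-5935/1217
  seg 3: a=5 b=-2365/1217 c=-14385/1217 d=7014/1217
  seg 4: a=-3 b=-10093/1217 c=6657/1217 d=-2219/2434
S(17/4) = 145345/77888

Δ: Δ0=-3, Δ1=1, Δ2=5, Δ3=-8, Δ4=-1
row 1: diag=8, rhs=24; c'=3/8, d'=3
row 2: denom=8−3·3/8=55/8; d'=(24−3·3)/(55/8)=24/11
row 3: denom=4−1·8/55=212/55; d'=(-78−1·24/11)/(212/55)=-2205/106
row 4: denom=6−1·55/212=1217/212; d'=(42−1·-2205/106)/(1217/212)=13314/1217
back: M4=13314/1217
back: M3=-2205/106−55/212·13314/1217=-28770/1217
back: M2=24/11−8/55·-28770/1217=6840/1217
back: M1=3−3/8·6840/1217=1086/1217
M: M0=0, M1=1086/1217, M2=6840/1217, M3=-28770/1217, M4=13314/1217, M5=0
seg 0: a=0, c=M0/2=0, d=(M1−M0)/(6·1)=181/1217, b=Δ0−h0·(2M0+M1)/6=-3832/1217
seg 1: a=-3, c=M1/2=543/1217, d=(M2−M1)/(6·3)=959/3651, b=Δ1−h1·(2M1+M2)/6=-3289/1217
seg 2: a=0, c=M2/2=3420/1217, d=(M3−M2)/(6·1)=-5935/1217, b=Δ2−h2·(2M2+M3)/6=8600/1217
seg 3: a=5, c=M3/2=-14385/1217, d=(M4−M3)/(6·1)=7014/1217, b=Δ3−h3·(2M3+M4)/6=-2365/1217
seg 4: a=-3, c=M4/2=6657/1217, d=(M5−M4)/(6·2)=-2219/2434, b=Δ4−h4·(2M4+M5)/6=-10093/1217
t_q=17/4 → seg 2, τ=1/4; S=0+8600/1217·τ+3420/1217·τ²+-5935/1217·τ³=145345/77888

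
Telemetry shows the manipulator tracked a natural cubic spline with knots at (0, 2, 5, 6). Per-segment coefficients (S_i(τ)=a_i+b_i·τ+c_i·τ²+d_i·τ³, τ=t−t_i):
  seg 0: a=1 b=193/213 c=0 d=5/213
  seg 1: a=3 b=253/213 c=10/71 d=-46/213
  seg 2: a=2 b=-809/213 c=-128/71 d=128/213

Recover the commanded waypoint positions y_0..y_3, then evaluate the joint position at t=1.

y_0=1 y_1=3 y_2=2 y_3=-3
S(1) = 137/71

y_0 = S_0(0) = a_0 = 1
y_1 = S_1(0) = a_1 = 3
y_2 = S_2(0) = a_2 = 2
y_3 = S_2(1) = -3
t_q=1 is in segment 0 (τ=1); S_0(τ)=137/71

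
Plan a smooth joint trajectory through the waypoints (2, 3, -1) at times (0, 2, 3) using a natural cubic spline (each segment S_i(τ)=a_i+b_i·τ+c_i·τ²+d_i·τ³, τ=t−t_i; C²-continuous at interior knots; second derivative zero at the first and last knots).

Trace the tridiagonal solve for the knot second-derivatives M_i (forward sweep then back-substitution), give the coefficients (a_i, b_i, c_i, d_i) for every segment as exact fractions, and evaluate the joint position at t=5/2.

Δ: Δ0=1/2, Δ1=-4
row 1: diag=6, rhs=-27; c'=1/6, d'=-9/2
back: M1=-9/2
M: M0=0, M1=-9/2, M2=0
seg 0: a=2, c=M0/2=0, d=(M1−M0)/(6·2)=-3/8, b=Δ0−h0·(2M0+M1)/6=2
seg 1: a=3, c=M1/2=-9/4, d=(M2−M1)/(6·1)=3/4, b=Δ1−h1·(2M1+M2)/6=-5/2
t_q=5/2 → seg 1, τ=1/2; S=3+-5/2·τ+-9/4·τ²+3/4·τ³=41/32

  seg 0: a=2 b=2 c=0 d=-3/8
  seg 1: a=3 b=-5/2 c=-9/4 d=3/4
S(5/2) = 41/32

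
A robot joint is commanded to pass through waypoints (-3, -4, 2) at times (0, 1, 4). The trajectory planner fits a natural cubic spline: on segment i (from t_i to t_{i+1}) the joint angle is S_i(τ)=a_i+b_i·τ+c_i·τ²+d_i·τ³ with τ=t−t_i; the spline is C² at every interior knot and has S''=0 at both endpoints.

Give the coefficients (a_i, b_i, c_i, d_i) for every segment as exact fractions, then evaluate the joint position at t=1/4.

Δ: Δ0=-1, Δ1=2
row 1: diag=8, rhs=18; c'=3/8, d'=9/4
back: M1=9/4
M: M0=0, M1=9/4, M2=0
seg 0: a=-3, c=M0/2=0, d=(M1−M0)/(6·1)=3/8, b=Δ0−h0·(2M0+M1)/6=-11/8
seg 1: a=-4, c=M1/2=9/8, d=(M2−M1)/(6·3)=-1/8, b=Δ1−h1·(2M1+M2)/6=-1/4
t_q=1/4 → seg 0, τ=1/4; S=-3+-11/8·τ+0·τ²+3/8·τ³=-1709/512

  seg 0: a=-3 b=-11/8 c=0 d=3/8
  seg 1: a=-4 b=-1/4 c=9/8 d=-1/8
S(1/4) = -1709/512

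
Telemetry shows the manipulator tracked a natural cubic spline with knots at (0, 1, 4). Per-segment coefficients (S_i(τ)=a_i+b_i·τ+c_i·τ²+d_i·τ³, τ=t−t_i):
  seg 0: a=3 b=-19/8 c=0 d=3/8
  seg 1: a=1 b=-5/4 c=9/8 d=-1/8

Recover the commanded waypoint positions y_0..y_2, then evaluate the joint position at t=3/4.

y_0=3 y_1=1 y_2=4
S(3/4) = 705/512

y_0 = S_0(0) = a_0 = 3
y_1 = S_1(0) = a_1 = 1
y_2 = S_1(3) = 4
t_q=3/4 is in segment 0 (τ=3/4); S_0(τ)=705/512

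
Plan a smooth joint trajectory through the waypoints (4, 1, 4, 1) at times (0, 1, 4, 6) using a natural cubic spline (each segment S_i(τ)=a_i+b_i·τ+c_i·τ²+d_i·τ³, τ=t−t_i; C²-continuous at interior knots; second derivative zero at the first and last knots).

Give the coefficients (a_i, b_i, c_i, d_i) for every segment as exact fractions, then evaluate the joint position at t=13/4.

Δ: Δ0=-3, Δ1=1, Δ2=-3/2
row 1: diag=8, rhs=24; c'=3/8, d'=3
row 2: denom=10−3·3/8=71/8; d'=(-15−3·3)/(71/8)=-192/71
back: M2=-192/71
back: M1=3−3/8·-192/71=285/71
M: M0=0, M1=285/71, M2=-192/71, M3=0
seg 0: a=4, c=M0/2=0, d=(M1−M0)/(6·1)=95/142, b=Δ0−h0·(2M0+M1)/6=-521/142
seg 1: a=1, c=M1/2=285/142, d=(M2−M1)/(6·3)=-53/142, b=Δ1−h1·(2M1+M2)/6=-118/71
seg 2: a=4, c=M2/2=-96/71, d=(M3−M2)/(6·2)=16/71, b=Δ2−h2·(2M2+M3)/6=43/142
t_q=13/4 → seg 1, τ=9/4; S=1+-118/71·τ+285/142·τ²+-53/142·τ³=28807/9088

  seg 0: a=4 b=-521/142 c=0 d=95/142
  seg 1: a=1 b=-118/71 c=285/142 d=-53/142
  seg 2: a=4 b=43/142 c=-96/71 d=16/71
S(13/4) = 28807/9088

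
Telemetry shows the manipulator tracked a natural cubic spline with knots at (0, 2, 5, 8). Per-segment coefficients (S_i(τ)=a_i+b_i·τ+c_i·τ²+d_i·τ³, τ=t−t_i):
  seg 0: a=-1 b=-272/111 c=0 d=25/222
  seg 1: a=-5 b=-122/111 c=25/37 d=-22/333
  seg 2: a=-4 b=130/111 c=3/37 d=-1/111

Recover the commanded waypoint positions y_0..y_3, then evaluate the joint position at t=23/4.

y_0 = S_0(0) = a_0 = -1
y_1 = S_1(0) = a_1 = -5
y_2 = S_2(0) = a_2 = -4
y_3 = S_2(3) = 0
t_q=23/4 is in segment 2 (τ=3/4); S_2(τ)=-7293/2368

y_0=-1 y_1=-5 y_2=-4 y_3=0
S(23/4) = -7293/2368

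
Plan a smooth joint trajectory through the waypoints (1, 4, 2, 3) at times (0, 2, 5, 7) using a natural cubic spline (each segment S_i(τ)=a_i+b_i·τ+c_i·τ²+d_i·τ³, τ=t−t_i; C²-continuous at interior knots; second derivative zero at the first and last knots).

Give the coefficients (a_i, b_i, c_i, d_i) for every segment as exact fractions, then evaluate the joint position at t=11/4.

Δ: Δ0=3/2, Δ1=-2/3, Δ2=1/2
row 1: diag=10, rhs=-13; c'=3/10, d'=-13/10
row 2: denom=10−3·3/10=91/10; d'=(7−3·-13/10)/(91/10)=109/91
back: M2=109/91
back: M1=-13/10−3/10·109/91=-151/91
M: M0=0, M1=-151/91, M2=109/91, M3=0
seg 0: a=1, c=M0/2=0, d=(M1−M0)/(6·2)=-151/1092, b=Δ0−h0·(2M0+M1)/6=1121/546
seg 1: a=4, c=M1/2=-151/182, d=(M2−M1)/(6·3)=10/63, b=Δ1−h1·(2M1+M2)/6=215/546
seg 2: a=2, c=M2/2=109/182, d=(M3−M2)/(6·2)=-109/1092, b=Δ2−h2·(2M2+M3)/6=-163/546
t_q=11/4 → seg 1, τ=3/4; S=4+215/546·τ+-151/182·τ²+10/63·τ³=709/182

  seg 0: a=1 b=1121/546 c=0 d=-151/1092
  seg 1: a=4 b=215/546 c=-151/182 d=10/63
  seg 2: a=2 b=-163/546 c=109/182 d=-109/1092
S(11/4) = 709/182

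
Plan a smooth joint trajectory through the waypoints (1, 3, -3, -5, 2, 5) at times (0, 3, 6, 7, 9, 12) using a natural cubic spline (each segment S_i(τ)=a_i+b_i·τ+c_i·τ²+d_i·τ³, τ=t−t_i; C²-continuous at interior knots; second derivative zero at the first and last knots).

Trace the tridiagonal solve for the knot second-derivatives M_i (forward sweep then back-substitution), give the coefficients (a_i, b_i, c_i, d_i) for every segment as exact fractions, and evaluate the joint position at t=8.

  seg 0: a=1 b=511/396 c=0 d=-247/3564
  seg 1: a=3 b=-115/198 c=-247/396 d=179/3564
  seg 2: a=-3 b=-1175/396 c=-17/99 d=41/36
  seg 3: a=-5 b=7/66 c=1285/396 d=-613/792
  seg 4: a=2 b=376/99 c=-277/198 d=277/1782
S(8) = -1919/792

Δ: Δ0=2/3, Δ1=-2, Δ2=-2, Δ3=7/2, Δ4=1
row 1: diag=12, rhs=-16; c'=1/4, d'=-4/3
row 2: denom=8−3·1/4=29/4; d'=(0−3·-4/3)/(29/4)=16/29
row 3: denom=6−1·4/29=170/29; d'=(33−1·16/29)/(170/29)=941/170
row 4: denom=10−2·29/85=792/85; d'=(-15−2·941/170)/(792/85)=-277/99
back: M4=-277/99
back: M3=941/170−29/85·-277/99=1285/198
back: M2=16/29−4/29·1285/198=-34/99
back: M1=-4/3−1/4·-34/99=-247/198
M: M0=0, M1=-247/198, M2=-34/99, M3=1285/198, M4=-277/99, M5=0
seg 0: a=1, c=M0/2=0, d=(M1−M0)/(6·3)=-247/3564, b=Δ0−h0·(2M0+M1)/6=511/396
seg 1: a=3, c=M1/2=-247/396, d=(M2−M1)/(6·3)=179/3564, b=Δ1−h1·(2M1+M2)/6=-115/198
seg 2: a=-3, c=M2/2=-17/99, d=(M3−M2)/(6·1)=41/36, b=Δ2−h2·(2M2+M3)/6=-1175/396
seg 3: a=-5, c=M3/2=1285/396, d=(M4−M3)/(6·2)=-613/792, b=Δ3−h3·(2M3+M4)/6=7/66
seg 4: a=2, c=M4/2=-277/198, d=(M5−M4)/(6·3)=277/1782, b=Δ4−h4·(2M4+M5)/6=376/99
t_q=8 → seg 3, τ=1; S=-5+7/66·τ+1285/396·τ²+-613/792·τ³=-1919/792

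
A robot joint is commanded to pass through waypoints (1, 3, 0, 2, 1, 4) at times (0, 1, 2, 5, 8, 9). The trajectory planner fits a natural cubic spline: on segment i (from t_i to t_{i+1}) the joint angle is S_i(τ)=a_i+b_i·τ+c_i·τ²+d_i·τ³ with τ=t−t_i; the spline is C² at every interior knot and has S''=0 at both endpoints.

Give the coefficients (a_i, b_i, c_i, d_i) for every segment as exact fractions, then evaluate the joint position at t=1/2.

Δ: Δ0=2, Δ1=-3, Δ2=2/3, Δ3=-1/3, Δ4=3
row 1: diag=4, rhs=-30; c'=1/4, d'=-15/2
row 2: denom=8−1·1/4=31/4; d'=(22−1·-15/2)/(31/4)=118/31
row 3: denom=12−3·12/31=336/31; d'=(-6−3·118/31)/(336/31)=-45/28
row 4: denom=8−3·31/112=803/112; d'=(20−3·-45/28)/(803/112)=2780/803
back: M4=2780/803
back: M3=-45/28−31/112·2780/803=-2060/803
back: M2=118/31−12/31·-2060/803=3854/803
back: M1=-15/2−1/4·3854/803=-6986/803
M: M0=0, M1=-6986/803, M2=3854/803, M3=-2060/803, M4=2780/803, M5=0
seg 0: a=1, c=M0/2=0, d=(M1−M0)/(6·1)=-3493/2409, b=Δ0−h0·(2M0+M1)/6=8311/2409
seg 1: a=3, c=M1/2=-3493/803, d=(M2−M1)/(6·1)=5420/2409, b=Δ1−h1·(2M1+M2)/6=-2168/2409
seg 2: a=0, c=M2/2=1927/803, d=(M3−M2)/(6·3)=-2957/7227, b=Δ2−h2·(2M2+M3)/6=-6866/2409
seg 3: a=2, c=M3/2=-1030/803, d=(M4−M3)/(6·3)=220/657, b=Δ3−h3·(2M3+M4)/6=1207/2409
seg 4: a=1, c=M4/2=1390/803, d=(M5−M4)/(6·1)=-1390/2409, b=Δ4−h4·(2M4+M5)/6=4447/2409
t_q=1/2 → seg 0, τ=1/2; S=1+8311/2409·τ+0·τ²+-3493/2409·τ³=16341/6424

  seg 0: a=1 b=8311/2409 c=0 d=-3493/2409
  seg 1: a=3 b=-2168/2409 c=-3493/803 d=5420/2409
  seg 2: a=0 b=-6866/2409 c=1927/803 d=-2957/7227
  seg 3: a=2 b=1207/2409 c=-1030/803 d=220/657
  seg 4: a=1 b=4447/2409 c=1390/803 d=-1390/2409
S(1/2) = 16341/6424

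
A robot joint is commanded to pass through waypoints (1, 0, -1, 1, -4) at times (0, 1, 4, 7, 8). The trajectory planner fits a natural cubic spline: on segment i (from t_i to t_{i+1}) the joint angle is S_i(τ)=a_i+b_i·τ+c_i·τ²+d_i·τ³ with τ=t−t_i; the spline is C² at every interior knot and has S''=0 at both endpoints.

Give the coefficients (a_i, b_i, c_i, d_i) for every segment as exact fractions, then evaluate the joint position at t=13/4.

Δ: Δ0=-1, Δ1=-1/3, Δ2=2/3, Δ3=-5
row 1: diag=8, rhs=4; c'=3/8, d'=1/2
row 2: denom=12−3·3/8=87/8; d'=(6−3·1/2)/(87/8)=12/29
row 3: denom=8−3·8/29=208/29; d'=(-34−3·12/29)/(208/29)=-511/104
back: M3=-511/104
back: M2=12/29−8/29·-511/104=23/13
back: M1=1/2−3/8·23/13=-17/104
M: M0=0, M1=-17/104, M2=23/13, M3=-511/104, M4=0
seg 0: a=1, c=M0/2=0, d=(M1−M0)/(6·1)=-17/624, b=Δ0−h0·(2M0+M1)/6=-607/624
seg 1: a=0, c=M1/2=-17/208, d=(M2−M1)/(6·3)=67/624, b=Δ1−h1·(2M1+M2)/6=-329/312
seg 2: a=-1, c=M2/2=23/26, d=(M3−M2)/(6·3)=-695/1872, b=Δ2−h2·(2M2+M3)/6=65/48
seg 3: a=1, c=M3/2=-511/208, d=(M4−M3)/(6·1)=511/624, b=Δ3−h3·(2M3+M4)/6=-1049/312
t_q=13/4 → seg 1, τ=9/4; S=0+-329/312·τ+-17/208·τ²+67/624·τ³=-20811/13312

  seg 0: a=1 b=-607/624 c=0 d=-17/624
  seg 1: a=0 b=-329/312 c=-17/208 d=67/624
  seg 2: a=-1 b=65/48 c=23/26 d=-695/1872
  seg 3: a=1 b=-1049/312 c=-511/208 d=511/624
S(13/4) = -20811/13312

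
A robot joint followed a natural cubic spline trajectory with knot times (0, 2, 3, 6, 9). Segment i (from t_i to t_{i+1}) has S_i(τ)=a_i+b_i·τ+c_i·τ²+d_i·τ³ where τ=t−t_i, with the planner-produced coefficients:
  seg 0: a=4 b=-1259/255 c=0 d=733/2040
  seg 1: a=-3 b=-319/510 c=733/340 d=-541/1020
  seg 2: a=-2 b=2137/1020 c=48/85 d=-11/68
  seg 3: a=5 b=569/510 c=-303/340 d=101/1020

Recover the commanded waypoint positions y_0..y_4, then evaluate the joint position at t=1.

y_0 = S_0(0) = a_0 = 4
y_1 = S_1(0) = a_1 = -3
y_2 = S_2(0) = a_2 = -2
y_3 = S_3(0) = a_3 = 5
y_4 = S_3(3) = 3
t_q=1 is in segment 0 (τ=1); S_0(τ)=-393/680

y_0=4 y_1=-3 y_2=-2 y_3=5 y_4=3
S(1) = -393/680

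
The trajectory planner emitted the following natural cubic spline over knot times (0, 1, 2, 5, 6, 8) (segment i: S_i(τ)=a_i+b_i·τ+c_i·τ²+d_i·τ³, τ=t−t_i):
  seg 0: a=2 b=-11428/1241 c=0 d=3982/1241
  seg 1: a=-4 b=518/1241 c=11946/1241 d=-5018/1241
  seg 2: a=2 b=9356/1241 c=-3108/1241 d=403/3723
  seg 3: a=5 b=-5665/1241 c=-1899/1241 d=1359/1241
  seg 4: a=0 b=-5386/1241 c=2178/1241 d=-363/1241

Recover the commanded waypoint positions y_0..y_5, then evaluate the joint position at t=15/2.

y_0=2 y_1=-4 y_2=2 y_3=5 y_4=0 y_5=-4
S(15/2) = -35229/9928

y_0 = S_0(0) = a_0 = 2
y_1 = S_1(0) = a_1 = -4
y_2 = S_2(0) = a_2 = 2
y_3 = S_3(0) = a_3 = 5
y_4 = S_4(0) = a_4 = 0
y_5 = S_4(2) = -4
t_q=15/2 is in segment 4 (τ=3/2); S_4(τ)=-35229/9928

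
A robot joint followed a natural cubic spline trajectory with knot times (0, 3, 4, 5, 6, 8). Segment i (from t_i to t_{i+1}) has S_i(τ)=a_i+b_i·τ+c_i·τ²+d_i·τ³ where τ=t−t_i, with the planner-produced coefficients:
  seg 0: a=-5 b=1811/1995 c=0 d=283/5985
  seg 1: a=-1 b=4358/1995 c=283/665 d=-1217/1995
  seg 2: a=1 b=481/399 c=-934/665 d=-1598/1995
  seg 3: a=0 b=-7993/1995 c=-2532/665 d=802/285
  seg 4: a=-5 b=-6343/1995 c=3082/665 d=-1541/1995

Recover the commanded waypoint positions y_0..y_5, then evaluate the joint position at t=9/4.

y_0 = S_0(0) = a_0 = -5
y_1 = S_1(0) = a_1 = -1
y_2 = S_2(0) = a_2 = 1
y_3 = S_3(0) = a_3 = 0
y_4 = S_4(0) = a_4 = -5
y_5 = S_4(2) = 1
t_q=9/4 is in segment 0 (τ=9/4); S_0(τ)=-14707/6080

y_0=-5 y_1=-1 y_2=1 y_3=0 y_4=-5 y_5=1
S(9/4) = -14707/6080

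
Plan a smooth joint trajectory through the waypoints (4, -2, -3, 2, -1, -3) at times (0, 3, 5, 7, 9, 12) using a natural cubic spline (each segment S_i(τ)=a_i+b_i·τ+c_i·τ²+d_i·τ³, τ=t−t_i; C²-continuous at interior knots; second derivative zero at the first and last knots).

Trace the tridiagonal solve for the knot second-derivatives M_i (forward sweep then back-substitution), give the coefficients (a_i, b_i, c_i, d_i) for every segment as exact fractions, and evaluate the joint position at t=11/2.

Δ: Δ0=-2, Δ1=-1/2, Δ2=5/2, Δ3=-3/2, Δ4=-2/3
row 1: diag=10, rhs=9; c'=1/5, d'=9/10
row 2: denom=8−2·1/5=38/5; d'=(18−2·9/10)/(38/5)=81/38
row 3: denom=8−2·5/19=142/19; d'=(-24−2·81/38)/(142/19)=-537/142
row 4: denom=10−2·19/71=672/71; d'=(5−2·-537/142)/(672/71)=223/168
back: M4=223/168
back: M3=-537/142−19/71·223/168=-695/168
back: M2=81/38−5/19·-695/168=541/168
back: M1=9/10−1/5·541/168=43/168
M: M0=0, M1=43/168, M2=541/168, M3=-695/168, M4=223/168, M5=0
seg 0: a=4, c=M0/2=0, d=(M1−M0)/(6·3)=43/3024, b=Δ0−h0·(2M0+M1)/6=-715/336
seg 1: a=-2, c=M1/2=43/336, d=(M2−M1)/(6·2)=83/336, b=Δ1−h1·(2M1+M2)/6=-293/168
seg 2: a=-3, c=M2/2=541/336, d=(M3−M2)/(6·2)=-103/168, b=Δ2−h2·(2M2+M3)/6=97/56
seg 3: a=2, c=M3/2=-695/336, d=(M4−M3)/(6·2)=51/112, b=Δ3−h3·(2M3+M4)/6=137/168
seg 4: a=-1, c=M4/2=223/336, d=(M5−M4)/(6·3)=-223/3024, b=Δ4−h4·(2M4+M5)/6=-335/168
t_q=11/2 → seg 2, τ=1/2; S=-3+97/56·τ+541/336·τ²+-103/168·τ³=-405/224

  seg 0: a=4 b=-715/336 c=0 d=43/3024
  seg 1: a=-2 b=-293/168 c=43/336 d=83/336
  seg 2: a=-3 b=97/56 c=541/336 d=-103/168
  seg 3: a=2 b=137/168 c=-695/336 d=51/112
  seg 4: a=-1 b=-335/168 c=223/336 d=-223/3024
S(11/2) = -405/224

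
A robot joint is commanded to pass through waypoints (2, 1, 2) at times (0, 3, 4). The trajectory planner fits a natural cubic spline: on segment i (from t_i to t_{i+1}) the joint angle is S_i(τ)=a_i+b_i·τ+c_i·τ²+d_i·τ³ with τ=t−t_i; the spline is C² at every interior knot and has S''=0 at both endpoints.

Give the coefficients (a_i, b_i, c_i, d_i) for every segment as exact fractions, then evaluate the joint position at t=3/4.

Δ: Δ0=-1/3, Δ1=1
row 1: diag=8, rhs=8; c'=1/8, d'=1
back: M1=1
M: M0=0, M1=1, M2=0
seg 0: a=2, c=M0/2=0, d=(M1−M0)/(6·3)=1/18, b=Δ0−h0·(2M0+M1)/6=-5/6
seg 1: a=1, c=M1/2=1/2, d=(M2−M1)/(6·1)=-1/6, b=Δ1−h1·(2M1+M2)/6=2/3
t_q=3/4 → seg 0, τ=3/4; S=2+-5/6·τ+0·τ²+1/18·τ³=179/128

  seg 0: a=2 b=-5/6 c=0 d=1/18
  seg 1: a=1 b=2/3 c=1/2 d=-1/6
S(3/4) = 179/128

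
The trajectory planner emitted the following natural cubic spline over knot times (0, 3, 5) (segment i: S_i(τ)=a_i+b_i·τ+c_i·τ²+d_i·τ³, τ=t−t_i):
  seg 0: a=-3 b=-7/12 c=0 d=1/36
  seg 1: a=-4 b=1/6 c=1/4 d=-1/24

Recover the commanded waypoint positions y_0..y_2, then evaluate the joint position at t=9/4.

y_0 = S_0(0) = a_0 = -3
y_1 = S_1(0) = a_1 = -4
y_2 = S_1(2) = -3
t_q=9/4 is in segment 0 (τ=9/4); S_0(τ)=-1023/256

y_0=-3 y_1=-4 y_2=-3
S(9/4) = -1023/256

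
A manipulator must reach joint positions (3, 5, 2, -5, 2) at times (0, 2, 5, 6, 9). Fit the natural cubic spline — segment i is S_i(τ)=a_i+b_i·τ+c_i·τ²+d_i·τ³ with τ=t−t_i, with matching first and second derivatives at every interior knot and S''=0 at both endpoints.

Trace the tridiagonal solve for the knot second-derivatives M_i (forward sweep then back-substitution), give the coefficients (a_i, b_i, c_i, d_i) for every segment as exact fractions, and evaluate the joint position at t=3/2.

Δ: Δ0=1, Δ1=-1, Δ2=-7, Δ3=7/3
row 1: diag=10, rhs=-12; c'=3/10, d'=-6/5
row 2: denom=8−3·3/10=71/10; d'=(-36−3·-6/5)/(71/10)=-324/71
row 3: denom=8−1·10/71=558/71; d'=(56−1·-324/71)/(558/71)=2150/279
back: M3=2150/279
back: M2=-324/71−10/71·2150/279=-1576/279
back: M1=-6/5−3/10·-1576/279=46/93
M: M0=0, M1=46/93, M2=-1576/279, M3=2150/279, M4=0
seg 0: a=3, c=M0/2=0, d=(M1−M0)/(6·2)=23/558, b=Δ0−h0·(2M0+M1)/6=233/279
seg 1: a=5, c=M1/2=23/93, d=(M2−M1)/(6·3)=-857/2511, b=Δ1−h1·(2M1+M2)/6=371/279
seg 2: a=2, c=M2/2=-788/279, d=(M3−M2)/(6·1)=69/31, b=Δ2−h2·(2M2+M3)/6=-1786/279
seg 3: a=-5, c=M3/2=1075/279, d=(M4−M3)/(6·3)=-1075/2511, b=Δ3−h3·(2M3+M4)/6=-1499/279
t_q=3/2 → seg 0, τ=3/2; S=3+233/279·τ+0·τ²+23/558·τ³=6535/1488

  seg 0: a=3 b=233/279 c=0 d=23/558
  seg 1: a=5 b=371/279 c=23/93 d=-857/2511
  seg 2: a=2 b=-1786/279 c=-788/279 d=69/31
  seg 3: a=-5 b=-1499/279 c=1075/279 d=-1075/2511
S(3/2) = 6535/1488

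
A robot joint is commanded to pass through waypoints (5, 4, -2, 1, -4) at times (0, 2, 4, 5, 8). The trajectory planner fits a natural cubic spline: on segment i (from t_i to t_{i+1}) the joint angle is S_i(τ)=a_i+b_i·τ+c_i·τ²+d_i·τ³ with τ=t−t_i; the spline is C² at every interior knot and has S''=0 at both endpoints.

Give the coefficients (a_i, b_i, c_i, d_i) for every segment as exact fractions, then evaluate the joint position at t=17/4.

Δ: Δ0=-1/2, Δ1=-3, Δ2=3, Δ3=-5/3
row 1: diag=8, rhs=-15; c'=1/4, d'=-15/8
row 2: denom=6−2·1/4=11/2; d'=(36−2·-15/8)/(11/2)=159/22
row 3: denom=8−1·2/11=86/11; d'=(-28−1·159/22)/(86/11)=-775/172
back: M3=-775/172
back: M2=159/22−2/11·-775/172=346/43
back: M1=-15/8−1/4·346/43=-1337/344
M: M0=0, M1=-1337/344, M2=346/43, M3=-775/172, M4=0
seg 0: a=5, c=M0/2=0, d=(M1−M0)/(6·2)=-1337/4128, b=Δ0−h0·(2M0+M1)/6=821/1032
seg 1: a=4, c=M1/2=-1337/688, d=(M2−M1)/(6·2)=4105/4128, b=Δ1−h1·(2M1+M2)/6=-1595/516
seg 2: a=-2, c=M2/2=173/43, d=(M3−M2)/(6·1)=-2159/1032, b=Δ2−h2·(2M2+M3)/6=1103/1032
seg 3: a=1, c=M3/2=-775/344, d=(M4−M3)/(6·3)=775/3096, b=Δ3−h3·(2M3+M4)/6=1465/516
t_q=17/4 → seg 2, τ=1/4; S=-2+1103/1032·τ+173/43·τ²+-2159/1032·τ³=-33333/22016

  seg 0: a=5 b=821/1032 c=0 d=-1337/4128
  seg 1: a=4 b=-1595/516 c=-1337/688 d=4105/4128
  seg 2: a=-2 b=1103/1032 c=173/43 d=-2159/1032
  seg 3: a=1 b=1465/516 c=-775/344 d=775/3096
S(17/4) = -33333/22016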